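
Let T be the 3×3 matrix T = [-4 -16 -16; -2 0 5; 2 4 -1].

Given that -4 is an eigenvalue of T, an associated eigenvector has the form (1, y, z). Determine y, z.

We need (T + 4I)v = 0.
T + 4I = [[0, -16, -16], [-2, 4, 5], [2, 4, 3]].
Row 1: (0)·1 + (-16)·y + (-16)·z = 0
Row 2: (-2)·1 + (4)·y + (5)·z = 0
Row 3: (2)·1 + (4)·y + (3)·z = 0
Solving gives y = -2, z = 2.
Check: T·(1, -2, 2) = (-4, 8, -8) = -4·(1, -2, 2).

-2, 2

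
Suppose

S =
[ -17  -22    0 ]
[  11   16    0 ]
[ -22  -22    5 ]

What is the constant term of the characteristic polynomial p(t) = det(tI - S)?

p(0) = det(0·I − S) = det(−S) = (−1)^3·det(S).
det(S) = -150, so p(0) = 150.

150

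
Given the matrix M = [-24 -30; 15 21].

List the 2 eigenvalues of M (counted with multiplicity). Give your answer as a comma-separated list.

-9, 6

det(M - λI) = (-24 - λ)(21 - λ) - (-30)·(15) = λ^2 + 3λ - 54.
This factors as (λ + 9)·(λ - 6) = 0.
Eigenvalues: -9, 6.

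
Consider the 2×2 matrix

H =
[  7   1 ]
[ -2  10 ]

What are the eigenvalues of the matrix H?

8, 9

det(H - sI) = (7 - s)(10 - s) - (1)·(-2) = s^2 - 17s + 72.
This factors as (s - 8)·(s - 9) = 0.
Eigenvalues: 8, 9.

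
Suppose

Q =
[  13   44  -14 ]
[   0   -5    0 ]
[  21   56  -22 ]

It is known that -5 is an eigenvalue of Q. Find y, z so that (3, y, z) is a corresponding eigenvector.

We need (Q + 5I)v = 0.
Q + 5I = [[18, 44, -14], [0, 0, 0], [21, 56, -17]].
Row 1: (18)·3 + (44)·y + (-14)·z = 0
Row 2: (0)·3 + (0)·y + (0)·z = 0
Row 3: (21)·3 + (56)·y + (-17)·z = 0
Solving gives y = 1, z = 7.
Check: Q·(3, 1, 7) = (-15, -5, -35) = -5·(3, 1, 7).

1, 7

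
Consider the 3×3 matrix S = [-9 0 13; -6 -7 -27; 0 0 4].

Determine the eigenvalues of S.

Set up det(λI - S) = 0.
Expanding along the first row, p(λ) = λ^3 + 12λ^2 - λ - 252.
Since p(4) = 0, λ = 4 is a root.
Factor out (λ - 4): p(λ) = (λ - 4)·(λ^2 + 16λ + 63).
The quadratic factors as (λ + 9)·(λ + 7).
Eigenvalues: -9, -7, 4.

-9, -7, 4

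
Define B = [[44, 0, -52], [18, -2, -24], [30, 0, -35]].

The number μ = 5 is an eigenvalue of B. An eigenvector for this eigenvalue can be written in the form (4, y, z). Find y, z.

We need (B - 5I)v = 0.
B - 5I = [[39, 0, -52], [18, -7, -24], [30, 0, -40]].
Row 1: (39)·4 + (0)·y + (-52)·z = 0
Row 2: (18)·4 + (-7)·y + (-24)·z = 0
Row 3: (30)·4 + (0)·y + (-40)·z = 0
Solving gives y = 0, z = 3.
Check: B·(4, 0, 3) = (20, 0, 15) = 5·(4, 0, 3).

0, 3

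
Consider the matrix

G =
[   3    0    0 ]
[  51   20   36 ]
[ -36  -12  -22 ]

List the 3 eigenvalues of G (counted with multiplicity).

Compute the characteristic polynomial p(λ) = det(λI - G).
Cofactor expansion gives p(λ) = λ^3 - λ^2 - 14λ + 24.
Try λ = -4: p(-4) = 0, so -4 is a root.
Dividing by (λ + 4) leaves λ^2 - 5λ + 6.
The quadratic factors as (λ - 2)·(λ - 3).
Eigenvalues: -4, 2, 3.

-4, 2, 3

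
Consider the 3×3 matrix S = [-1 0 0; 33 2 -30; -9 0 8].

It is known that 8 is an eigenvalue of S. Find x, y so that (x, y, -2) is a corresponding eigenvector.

We need (S - 8I)v = 0.
S - 8I = [[-9, 0, 0], [33, -6, -30], [-9, 0, 0]].
Row 1: (-9)·x + (0)·y + (0)·-2 = 0
Row 2: (33)·x + (-6)·y + (-30)·-2 = 0
Row 3: (-9)·x + (0)·y + (0)·-2 = 0
Solving gives x = 0, y = 10.
Check: S·(0, 10, -2) = (0, 80, -16) = 8·(0, 10, -2).

0, 10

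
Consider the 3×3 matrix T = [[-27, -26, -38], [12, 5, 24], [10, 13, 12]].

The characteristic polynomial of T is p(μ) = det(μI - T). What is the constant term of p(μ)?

-280

p(μ) = μ^3 + 10μ^2 - 19μ - 280.
The constant term is -280.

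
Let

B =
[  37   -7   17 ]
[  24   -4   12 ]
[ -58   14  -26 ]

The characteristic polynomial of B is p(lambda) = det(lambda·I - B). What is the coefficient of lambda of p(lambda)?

p(lambda) = lambda^3 - 7·lambda^2 - 20·lambda + 96.
The coefficient of lambda is -20.

-20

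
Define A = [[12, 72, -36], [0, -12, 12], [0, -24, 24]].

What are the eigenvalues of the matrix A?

The characteristic polynomial is p(lambda) = det(lambda·I - A).
Expanding along the first row, p(lambda) = lambda^3 - 24·lambda^2 + 144·lambda.
Rational-root test: lambda = 0 gives p(0) = 0.
Dividing by lambda leaves lambda^2 - 24·lambda + 144.
The quadratic factor is (lambda - 12)^2.
Eigenvalues: 0, 12, 12.

0, 12, 12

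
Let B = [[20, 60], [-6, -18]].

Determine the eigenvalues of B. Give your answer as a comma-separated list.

det(B - λI) = (20 - λ)(-18 - λ) - (60)·(-6) = λ^2 - 2λ.
This factors as λ·(λ - 2) = 0.
Eigenvalues: 0, 2.

0, 2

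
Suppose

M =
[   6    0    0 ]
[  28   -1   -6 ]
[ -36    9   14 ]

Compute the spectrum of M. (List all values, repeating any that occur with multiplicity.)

5, 6, 8

Compute the characteristic polynomial p(μ) = det(μI - M).
Expanding the 3×3 determinant: p(μ) = μ^3 - 19μ^2 + 118μ - 240.
Rational-root test: μ = 5 gives p(5) = 0.
Factor out (μ - 5): p(μ) = (μ - 5)·(μ^2 - 14μ + 48).
The quadratic factors as (μ - 6)·(μ - 8).
Eigenvalues: 5, 6, 8.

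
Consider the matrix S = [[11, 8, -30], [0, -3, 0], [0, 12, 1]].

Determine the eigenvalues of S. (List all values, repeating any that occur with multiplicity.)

Compute the characteristic polynomial p(μ) = det(μI - S).
Cofactor expansion gives p(μ) = μ^3 - 9μ^2 - 25μ + 33.
Try μ = 1: p(1) = 0, so 1 is a root.
Dividing by (μ - 1) leaves μ^2 - 8μ - 33.
The quadratic factors as (μ + 3)·(μ - 11).
Eigenvalues: -3, 1, 11.

-3, 1, 11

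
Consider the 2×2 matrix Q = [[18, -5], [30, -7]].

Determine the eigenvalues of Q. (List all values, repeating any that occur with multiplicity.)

3, 8

det(Q - rI) = (18 - r)(-7 - r) - (-5)·(30) = r^2 - 11r + 24.
This factors as (r - 3)·(r - 8) = 0.
Eigenvalues: 3, 8.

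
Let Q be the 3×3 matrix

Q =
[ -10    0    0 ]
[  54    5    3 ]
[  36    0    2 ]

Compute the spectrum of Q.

-10, 2, 5

The characteristic polynomial is p(s) = det(sI - Q).
Expanding the 3×3 determinant: p(s) = s^3 + 3s^2 - 60s + 100.
Since p(5) = 0, s = 5 is a root.
Dividing by (s - 5) leaves s^2 + 8s - 20.
The quadratic factors as (s + 10)·(s - 2).
Eigenvalues: -10, 2, 5.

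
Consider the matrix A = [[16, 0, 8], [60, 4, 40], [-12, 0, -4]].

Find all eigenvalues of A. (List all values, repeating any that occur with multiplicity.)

Set up det(μI - A) = 0.
Expanding the 3×3 determinant: p(μ) = μ^3 - 16μ^2 + 80μ - 128.
Since p(4) = 0, μ = 4 is a root.
Dividing by (μ - 4) leaves μ^2 - 12μ + 32.
The quadratic factors as (μ - 4)·(μ - 8).
Eigenvalues: 4, 4, 8.

4, 4, 8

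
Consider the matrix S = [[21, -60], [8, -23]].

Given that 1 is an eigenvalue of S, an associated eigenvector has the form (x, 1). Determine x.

3

We need (S - 1I)v = 0.
S - 1I = [[20, -60], [8, -24]].
Row 1: (20)·x + (-60)·1 = 0
Row 2: (8)·x + (-24)·1 = 0
Solving gives x = 3.
Check: S·(3, 1) = (3, 1) = 1·(3, 1).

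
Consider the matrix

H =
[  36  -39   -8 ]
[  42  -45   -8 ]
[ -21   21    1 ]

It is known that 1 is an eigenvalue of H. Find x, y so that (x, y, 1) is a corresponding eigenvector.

-2, -2

We need (H - 1I)v = 0.
H - 1I = [[35, -39, -8], [42, -46, -8], [-21, 21, 0]].
Row 1: (35)·x + (-39)·y + (-8)·1 = 0
Row 2: (42)·x + (-46)·y + (-8)·1 = 0
Row 3: (-21)·x + (21)·y + (0)·1 = 0
Solving gives x = -2, y = -2.
Check: H·(-2, -2, 1) = (-2, -2, 1) = 1·(-2, -2, 1).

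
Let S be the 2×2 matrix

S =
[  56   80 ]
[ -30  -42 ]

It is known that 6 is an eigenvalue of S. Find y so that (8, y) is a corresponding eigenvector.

-5

We need (S - 6I)v = 0.
S - 6I = [[50, 80], [-30, -48]].
Row 1: (50)·8 + (80)·y = 0
Row 2: (-30)·8 + (-48)·y = 0
Solving gives y = -5.
Check: S·(8, -5) = (48, -30) = 6·(8, -5).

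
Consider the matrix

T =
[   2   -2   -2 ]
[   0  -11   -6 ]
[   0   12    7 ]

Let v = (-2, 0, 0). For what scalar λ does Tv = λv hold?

Compute Tv: T·(-2, 0, 0) = (-4, 0, 0).
Since Tv = λv, compare component 1: -4 = λ·-2, so λ = 2.

2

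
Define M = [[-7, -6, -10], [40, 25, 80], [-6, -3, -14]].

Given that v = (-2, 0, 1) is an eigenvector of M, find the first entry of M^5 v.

64

First find the eigenvalue: Mv = (4, 0, -2) = -2·(-2, 0, 1), so λ = -2.
Then M^5 v = λ^5·v = (-2)^5·(-2, 0, 1) = -32·(-2, 0, 1) = (64, 0, -32).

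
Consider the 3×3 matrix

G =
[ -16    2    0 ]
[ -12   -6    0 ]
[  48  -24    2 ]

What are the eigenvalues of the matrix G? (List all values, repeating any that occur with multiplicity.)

-12, -10, 2

Set up det(lambda·I - G) = 0.
Expanding along the first row, p(lambda) = lambda^3 + 20·lambda^2 + 76·lambda - 240.
Try lambda = -12: p(-12) = 0, so -12 is a root.
Factor out (lambda + 12): p(lambda) = (lambda + 12)·(lambda^2 + 8·lambda - 20).
The quadratic factors as (lambda + 10)·(lambda - 2).
Eigenvalues: -12, -10, 2.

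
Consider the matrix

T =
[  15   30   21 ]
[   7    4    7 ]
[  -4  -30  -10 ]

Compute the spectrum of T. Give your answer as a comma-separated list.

Compute the characteristic polynomial p(μ) = det(μI - T).
Cofactor expansion gives p(μ) = μ^3 - 9μ^2 - 46μ + 264.
Rational-root test: μ = -6 gives p(-6) = 0.
Dividing by (μ + 6) leaves μ^2 - 15μ + 44.
The quadratic factors as (μ - 4)·(μ - 11).
Eigenvalues: -6, 4, 11.

-6, 4, 11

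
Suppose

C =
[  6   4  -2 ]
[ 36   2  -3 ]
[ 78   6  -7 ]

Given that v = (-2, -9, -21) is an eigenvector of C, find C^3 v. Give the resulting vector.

First find the eigenvalue: Cv = (-6, -27, -63) = 3·(-2, -9, -21), so λ = 3.
Then C^3 v = λ^3·v = 3^3·(-2, -9, -21) = 27·(-2, -9, -21) = (-54, -243, -567).

(-54, -243, -567)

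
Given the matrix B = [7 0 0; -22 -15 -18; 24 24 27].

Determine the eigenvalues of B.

3, 7, 9

Compute the characteristic polynomial p(r) = det(rI - B).
Cofactor expansion gives p(r) = r^3 - 19r^2 + 111r - 189.
Since p(3) = 0, r = 3 is a root.
Factor out (r - 3): p(r) = (r - 3)·(r^2 - 16r + 63).
The quadratic factors as (r - 7)·(r - 9).
Eigenvalues: 3, 7, 9.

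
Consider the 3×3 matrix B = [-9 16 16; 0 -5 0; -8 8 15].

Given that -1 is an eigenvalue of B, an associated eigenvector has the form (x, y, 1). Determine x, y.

2, 0

We need (B + 1I)v = 0.
B + 1I = [[-8, 16, 16], [0, -4, 0], [-8, 8, 16]].
Row 1: (-8)·x + (16)·y + (16)·1 = 0
Row 2: (0)·x + (-4)·y + (0)·1 = 0
Row 3: (-8)·x + (8)·y + (16)·1 = 0
Solving gives x = 2, y = 0.
Check: B·(2, 0, 1) = (-2, 0, -1) = -1·(2, 0, 1).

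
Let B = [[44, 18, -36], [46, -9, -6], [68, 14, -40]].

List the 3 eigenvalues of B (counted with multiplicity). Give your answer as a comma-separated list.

Compute the characteristic polynomial p(λ) = det(λI - B).
Expanding along the first row, p(λ) = λ^3 + 5λ^2 - 92λ - 96.
Since p(-1) = 0, λ = -1 is a root.
Dividing by (λ + 1) leaves λ^2 + 4λ - 96.
The quadratic factors as (λ + 12)·(λ - 8).
Eigenvalues: -12, -1, 8.

-12, -1, 8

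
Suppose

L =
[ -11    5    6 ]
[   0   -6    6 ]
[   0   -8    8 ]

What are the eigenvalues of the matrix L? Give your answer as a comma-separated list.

Set up det(μI - L) = 0.
Expanding the 3×3 determinant: p(μ) = μ^3 + 9μ^2 - 22μ.
Try μ = 0: p(0) = 0, so 0 is a root.
Factor out μ: p(μ) = μ·(μ^2 + 9μ - 22).
The quadratic factors as (μ + 11)·(μ - 2).
Eigenvalues: -11, 0, 2.

-11, 0, 2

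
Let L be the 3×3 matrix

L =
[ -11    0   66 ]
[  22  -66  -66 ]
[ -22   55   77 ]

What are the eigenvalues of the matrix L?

The characteristic polynomial is p(μ) = det(μI - L).
Cofactor expansion gives p(μ) = μ^3 - 121μ.
Since p(0) = 0, μ = 0 is a root.
Dividing by μ leaves μ^2 - 121.
The quadratic factors as (μ + 11)·(μ - 11).
Eigenvalues: -11, 0, 11.

-11, 0, 11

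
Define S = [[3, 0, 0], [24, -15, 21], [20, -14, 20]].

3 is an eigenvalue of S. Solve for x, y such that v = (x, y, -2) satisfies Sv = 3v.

1, -1

We need (S - 3I)v = 0.
S - 3I = [[0, 0, 0], [24, -18, 21], [20, -14, 17]].
Row 1: (0)·x + (0)·y + (0)·-2 = 0
Row 2: (24)·x + (-18)·y + (21)·-2 = 0
Row 3: (20)·x + (-14)·y + (17)·-2 = 0
Solving gives x = 1, y = -1.
Check: S·(1, -1, -2) = (3, -3, -6) = 3·(1, -1, -2).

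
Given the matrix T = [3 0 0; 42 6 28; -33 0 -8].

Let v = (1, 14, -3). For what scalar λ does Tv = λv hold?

Compute Tv: T·(1, 14, -3) = (3, 42, -9).
Since Tv = λv, compare component 1: 3 = λ·1, so λ = 3.

3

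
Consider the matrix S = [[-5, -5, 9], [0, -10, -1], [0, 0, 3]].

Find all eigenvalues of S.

-10, -5, 3

S is upper triangular, so its eigenvalues are the diagonal entries.
Diagonal: -5, -10, 3.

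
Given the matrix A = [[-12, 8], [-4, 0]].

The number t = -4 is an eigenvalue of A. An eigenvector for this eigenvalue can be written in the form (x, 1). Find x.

1

We need (A + 4I)v = 0.
A + 4I = [[-8, 8], [-4, 4]].
Row 1: (-8)·x + (8)·1 = 0
Row 2: (-4)·x + (4)·1 = 0
Solving gives x = 1.
Check: A·(1, 1) = (-4, -4) = -4·(1, 1).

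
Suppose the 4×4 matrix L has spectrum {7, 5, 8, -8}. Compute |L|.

det(L) is the product of the eigenvalues: (7) · (5) · (8) · (-8) = -2240.

-2240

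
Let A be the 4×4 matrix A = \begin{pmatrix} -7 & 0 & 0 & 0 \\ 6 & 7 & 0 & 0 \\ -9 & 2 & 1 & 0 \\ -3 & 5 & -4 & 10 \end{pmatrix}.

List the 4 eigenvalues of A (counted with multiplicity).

-7, 1, 7, 10

A is lower triangular, so its eigenvalues are the diagonal entries.
Diagonal: -7, 7, 1, 10.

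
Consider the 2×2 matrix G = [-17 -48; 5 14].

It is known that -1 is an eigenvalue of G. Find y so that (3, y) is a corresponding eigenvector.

-1

We need (G + 1I)v = 0.
G + 1I = [[-16, -48], [5, 15]].
Row 1: (-16)·3 + (-48)·y = 0
Row 2: (5)·3 + (15)·y = 0
Solving gives y = -1.
Check: G·(3, -1) = (-3, 1) = -1·(3, -1).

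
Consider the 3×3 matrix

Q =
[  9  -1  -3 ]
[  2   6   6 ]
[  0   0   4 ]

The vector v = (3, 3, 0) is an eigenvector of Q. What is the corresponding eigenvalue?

Compute Qv: Q·(3, 3, 0) = (24, 24, 0).
Since Qv = λv, compare component 1: 24 = λ·3, so λ = 8.

8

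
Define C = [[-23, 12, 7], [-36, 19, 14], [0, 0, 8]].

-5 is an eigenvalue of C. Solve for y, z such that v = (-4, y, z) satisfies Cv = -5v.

-6, 0

We need (C + 5I)v = 0.
C + 5I = [[-18, 12, 7], [-36, 24, 14], [0, 0, 13]].
Row 1: (-18)·-4 + (12)·y + (7)·z = 0
Row 2: (-36)·-4 + (24)·y + (14)·z = 0
Row 3: (0)·-4 + (0)·y + (13)·z = 0
Solving gives y = -6, z = 0.
Check: C·(-4, -6, 0) = (20, 30, 0) = -5·(-4, -6, 0).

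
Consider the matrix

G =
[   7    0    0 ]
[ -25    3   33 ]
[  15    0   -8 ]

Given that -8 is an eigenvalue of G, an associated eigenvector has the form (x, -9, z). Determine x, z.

0, 3

We need (G + 8I)v = 0.
G + 8I = [[15, 0, 0], [-25, 11, 33], [15, 0, 0]].
Row 1: (15)·x + (0)·-9 + (0)·z = 0
Row 2: (-25)·x + (11)·-9 + (33)·z = 0
Row 3: (15)·x + (0)·-9 + (0)·z = 0
Solving gives x = 0, z = 3.
Check: G·(0, -9, 3) = (0, 72, -24) = -8·(0, -9, 3).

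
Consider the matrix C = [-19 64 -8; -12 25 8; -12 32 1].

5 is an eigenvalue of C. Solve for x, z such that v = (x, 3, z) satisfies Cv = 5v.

7, 3

We need (C - 5I)v = 0.
C - 5I = [[-24, 64, -8], [-12, 20, 8], [-12, 32, -4]].
Row 1: (-24)·x + (64)·3 + (-8)·z = 0
Row 2: (-12)·x + (20)·3 + (8)·z = 0
Row 3: (-12)·x + (32)·3 + (-4)·z = 0
Solving gives x = 7, z = 3.
Check: C·(7, 3, 3) = (35, 15, 15) = 5·(7, 3, 3).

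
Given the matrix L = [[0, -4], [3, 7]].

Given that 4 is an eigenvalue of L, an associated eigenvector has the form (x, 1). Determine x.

-1

We need (L - 4I)v = 0.
L - 4I = [[-4, -4], [3, 3]].
Row 1: (-4)·x + (-4)·1 = 0
Row 2: (3)·x + (3)·1 = 0
Solving gives x = -1.
Check: L·(-1, 1) = (-4, 4) = 4·(-1, 1).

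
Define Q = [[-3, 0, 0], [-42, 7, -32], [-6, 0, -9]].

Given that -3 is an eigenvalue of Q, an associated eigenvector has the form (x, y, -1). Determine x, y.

We need (Q + 3I)v = 0.
Q + 3I = [[0, 0, 0], [-42, 10, -32], [-6, 0, -6]].
Row 1: (0)·x + (0)·y + (0)·-1 = 0
Row 2: (-42)·x + (10)·y + (-32)·-1 = 0
Row 3: (-6)·x + (0)·y + (-6)·-1 = 0
Solving gives x = 1, y = 1.
Check: Q·(1, 1, -1) = (-3, -3, 3) = -3·(1, 1, -1).

1, 1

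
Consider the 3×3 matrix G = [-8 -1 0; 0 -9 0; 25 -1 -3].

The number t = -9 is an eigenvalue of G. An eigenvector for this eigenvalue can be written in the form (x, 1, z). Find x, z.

1, -4

We need (G + 9I)v = 0.
G + 9I = [[1, -1, 0], [0, 0, 0], [25, -1, 6]].
Row 1: (1)·x + (-1)·1 + (0)·z = 0
Row 2: (0)·x + (0)·1 + (0)·z = 0
Row 3: (25)·x + (-1)·1 + (6)·z = 0
Solving gives x = 1, z = -4.
Check: G·(1, 1, -4) = (-9, -9, 36) = -9·(1, 1, -4).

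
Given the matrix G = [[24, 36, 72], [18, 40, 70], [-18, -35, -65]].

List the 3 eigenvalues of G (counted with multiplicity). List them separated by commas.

Compute the characteristic polynomial p(t) = det(tI - G).
Expanding the 3×3 determinant: p(t) = t^3 + t^2 - 102t + 360.
Since p(5) = 0, t = 5 is a root.
Factor out (t - 5): p(t) = (t - 5)·(t^2 + 6t - 72).
The quadratic factors as (t + 12)·(t - 6).
Eigenvalues: -12, 5, 6.

-12, 5, 6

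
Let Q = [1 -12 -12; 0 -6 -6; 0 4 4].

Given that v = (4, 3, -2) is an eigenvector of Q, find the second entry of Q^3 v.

-24

First find the eigenvalue: Qv = (-8, -6, 4) = -2·(4, 3, -2), so λ = -2.
Then Q^3 v = λ^3·v = (-2)^3·(4, 3, -2) = -8·(4, 3, -2) = (-32, -24, 16).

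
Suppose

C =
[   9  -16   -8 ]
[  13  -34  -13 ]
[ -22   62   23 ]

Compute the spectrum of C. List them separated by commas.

The characteristic polynomial is p(λ) = det(λI - C).
Expanding the 3×3 determinant: p(λ) = λ^3 + 2λ^2 - 43λ + 40.
Try λ = 1: p(1) = 0, so 1 is a root.
Factor out (λ - 1): p(λ) = (λ - 1)·(λ^2 + 3λ - 40).
The quadratic factors as (λ + 8)·(λ - 5).
Eigenvalues: -8, 1, 5.

-8, 1, 5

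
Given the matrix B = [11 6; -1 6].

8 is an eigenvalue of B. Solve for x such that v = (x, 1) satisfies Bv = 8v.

We need (B - 8I)v = 0.
B - 8I = [[3, 6], [-1, -2]].
Row 1: (3)·x + (6)·1 = 0
Row 2: (-1)·x + (-2)·1 = 0
Solving gives x = -2.
Check: B·(-2, 1) = (-16, 8) = 8·(-2, 1).

-2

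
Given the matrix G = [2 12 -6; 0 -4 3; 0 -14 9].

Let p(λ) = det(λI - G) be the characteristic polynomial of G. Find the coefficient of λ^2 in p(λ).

The coefficient of λ^2 of det(λI - G) is −trace(G).
trace(G) = (2) + (-4) + (9) = 7, so the coefficient is -7.

-7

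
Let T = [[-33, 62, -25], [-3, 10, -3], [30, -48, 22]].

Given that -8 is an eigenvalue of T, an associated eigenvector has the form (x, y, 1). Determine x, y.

-1, 0

We need (T + 8I)v = 0.
T + 8I = [[-25, 62, -25], [-3, 18, -3], [30, -48, 30]].
Row 1: (-25)·x + (62)·y + (-25)·1 = 0
Row 2: (-3)·x + (18)·y + (-3)·1 = 0
Row 3: (30)·x + (-48)·y + (30)·1 = 0
Solving gives x = -1, y = 0.
Check: T·(-1, 0, 1) = (8, 0, -8) = -8·(-1, 0, 1).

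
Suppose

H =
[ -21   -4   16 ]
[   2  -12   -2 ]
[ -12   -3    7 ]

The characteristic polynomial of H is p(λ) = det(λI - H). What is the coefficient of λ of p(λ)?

215

p(λ) = λ^3 + 26λ^2 + 215λ + 550.
The coefficient of λ is 215.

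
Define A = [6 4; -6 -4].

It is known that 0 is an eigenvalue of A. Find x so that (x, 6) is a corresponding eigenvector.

-4

We need (A)v = 0.
A = [[6, 4], [-6, -4]].
Row 1: (6)·x + (4)·6 = 0
Row 2: (-6)·x + (-4)·6 = 0
Solving gives x = -4.
Check: A·(-4, 6) = (0, 0) = 0·(-4, 6).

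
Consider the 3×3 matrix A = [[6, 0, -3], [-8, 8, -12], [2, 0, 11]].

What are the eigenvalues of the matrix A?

8, 8, 9

The characteristic polynomial is p(s) = det(sI - A).
Expanding along the first row, p(s) = s^3 - 25s^2 + 208s - 576.
Try s = 8: p(8) = 0, so 8 is a root.
Factor out (s - 8): p(s) = (s - 8)·(s^2 - 17s + 72).
The quadratic factors as (s - 8)·(s - 9).
Eigenvalues: 8, 8, 9.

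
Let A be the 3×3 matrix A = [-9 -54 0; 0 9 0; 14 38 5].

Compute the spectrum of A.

Compute the characteristic polynomial p(λ) = det(λI - A).
Expanding the 3×3 determinant: p(λ) = λ^3 - 5λ^2 - 81λ + 405.
Since p(5) = 0, λ = 5 is a root.
Factor out (λ - 5): p(λ) = (λ - 5)·(λ^2 - 81).
The quadratic factors as (λ + 9)·(λ - 9).
Eigenvalues: -9, 5, 9.

-9, 5, 9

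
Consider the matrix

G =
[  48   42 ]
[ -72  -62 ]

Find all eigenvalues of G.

-8, -6

det(G - λI) = (48 - λ)(-62 - λ) - (42)·(-72) = λ^2 + 14λ + 48.
This factors as (λ + 8)·(λ + 6) = 0.
Eigenvalues: -8, -6.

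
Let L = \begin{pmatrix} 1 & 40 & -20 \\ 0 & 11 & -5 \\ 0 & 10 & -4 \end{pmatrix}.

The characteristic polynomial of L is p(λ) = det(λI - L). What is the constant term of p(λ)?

p(λ) = λ^3 - 8λ^2 + 13λ - 6.
The constant term is -6.

-6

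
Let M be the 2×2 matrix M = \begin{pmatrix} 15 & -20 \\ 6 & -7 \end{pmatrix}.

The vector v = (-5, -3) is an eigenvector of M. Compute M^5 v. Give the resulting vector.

First find the eigenvalue: Mv = (-15, -9) = 3·(-5, -3), so λ = 3.
Then M^5 v = λ^5·v = 3^5·(-5, -3) = 243·(-5, -3) = (-1215, -729).

(-1215, -729)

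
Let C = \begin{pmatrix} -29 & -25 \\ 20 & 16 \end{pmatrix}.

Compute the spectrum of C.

-9, -4

det(C - λI) = (-29 - λ)(16 - λ) - (-25)·(20) = λ^2 + 13λ + 36.
This factors as (λ + 9)·(λ + 4) = 0.
Eigenvalues: -9, -4.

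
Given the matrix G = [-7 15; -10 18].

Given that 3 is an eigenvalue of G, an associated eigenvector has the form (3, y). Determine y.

We need (G - 3I)v = 0.
G - 3I = [[-10, 15], [-10, 15]].
Row 1: (-10)·3 + (15)·y = 0
Row 2: (-10)·3 + (15)·y = 0
Solving gives y = 2.
Check: G·(3, 2) = (9, 6) = 3·(3, 2).

2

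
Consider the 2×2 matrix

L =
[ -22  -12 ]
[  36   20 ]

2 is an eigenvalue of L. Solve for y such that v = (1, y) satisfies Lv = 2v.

We need (L - 2I)v = 0.
L - 2I = [[-24, -12], [36, 18]].
Row 1: (-24)·1 + (-12)·y = 0
Row 2: (36)·1 + (18)·y = 0
Solving gives y = -2.
Check: L·(1, -2) = (2, -4) = 2·(1, -2).

-2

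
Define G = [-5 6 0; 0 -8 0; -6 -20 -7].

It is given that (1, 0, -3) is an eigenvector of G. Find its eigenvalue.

Compute Gv: G·(1, 0, -3) = (-5, 0, 15).
Since Gv = λv, compare component 1: -5 = λ·1, so λ = -5.

-5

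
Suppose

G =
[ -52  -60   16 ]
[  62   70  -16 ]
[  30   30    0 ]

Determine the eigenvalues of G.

0, 8, 10

Compute the characteristic polynomial p(lambda) = det(lambda·I - G).
Expanding along the first row, p(lambda) = lambda^3 - 18·lambda^2 + 80·lambda.
Since p(8) = 0, lambda = 8 is a root.
Factor out (lambda - 8): p(lambda) = (lambda - 8)·(lambda^2 - 10·lambda).
The quadratic factors as lambda·(lambda - 10).
Eigenvalues: 0, 8, 10.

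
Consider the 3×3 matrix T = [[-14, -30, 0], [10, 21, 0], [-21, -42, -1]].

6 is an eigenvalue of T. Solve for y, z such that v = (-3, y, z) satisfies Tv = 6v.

We need (T - 6I)v = 0.
T - 6I = [[-20, -30, 0], [10, 15, 0], [-21, -42, -7]].
Row 1: (-20)·-3 + (-30)·y + (0)·z = 0
Row 2: (10)·-3 + (15)·y + (0)·z = 0
Row 3: (-21)·-3 + (-42)·y + (-7)·z = 0
Solving gives y = 2, z = -3.
Check: T·(-3, 2, -3) = (-18, 12, -18) = 6·(-3, 2, -3).

2, -3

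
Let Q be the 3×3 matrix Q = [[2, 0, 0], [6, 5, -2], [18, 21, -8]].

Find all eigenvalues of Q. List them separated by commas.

Compute the characteristic polynomial p(μ) = det(μI - Q).
Expanding the 3×3 determinant: p(μ) = μ^3 + μ^2 - 4μ - 4.
Try μ = -2: p(-2) = 0, so -2 is a root.
Factor out (μ + 2): p(μ) = (μ + 2)·(μ^2 - μ - 2).
The quadratic factors as (μ + 1)·(μ - 2).
Eigenvalues: -2, -1, 2.

-2, -1, 2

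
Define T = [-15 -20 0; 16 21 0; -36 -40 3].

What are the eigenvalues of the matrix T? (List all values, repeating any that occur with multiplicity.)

1, 3, 5

Compute the characteristic polynomial p(λ) = det(λI - T).
Cofactor expansion gives p(λ) = λ^3 - 9λ^2 + 23λ - 15.
Rational-root test: λ = 1 gives p(1) = 0.
Dividing by (λ - 1) leaves λ^2 - 8λ + 15.
The quadratic factors as (λ - 3)·(λ - 5).
Eigenvalues: 1, 3, 5.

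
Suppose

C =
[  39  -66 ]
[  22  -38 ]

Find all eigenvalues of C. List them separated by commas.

det(C - λI) = (39 - λ)(-38 - λ) - (-66)·(22) = λ^2 - λ - 30.
This factors as (λ + 5)·(λ - 6) = 0.
Eigenvalues: -5, 6.

-5, 6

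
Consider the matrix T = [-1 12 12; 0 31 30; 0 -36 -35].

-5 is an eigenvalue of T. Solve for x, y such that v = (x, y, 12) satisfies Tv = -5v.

-6, -10

We need (T + 5I)v = 0.
T + 5I = [[4, 12, 12], [0, 36, 30], [0, -36, -30]].
Row 1: (4)·x + (12)·y + (12)·12 = 0
Row 2: (0)·x + (36)·y + (30)·12 = 0
Row 3: (0)·x + (-36)·y + (-30)·12 = 0
Solving gives x = -6, y = -10.
Check: T·(-6, -10, 12) = (30, 50, -60) = -5·(-6, -10, 12).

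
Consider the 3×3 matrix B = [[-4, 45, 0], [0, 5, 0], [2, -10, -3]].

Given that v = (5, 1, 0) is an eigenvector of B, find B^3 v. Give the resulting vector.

(625, 125, 0)

First find the eigenvalue: Bv = (25, 5, 0) = 5·(5, 1, 0), so λ = 5.
Then B^3 v = λ^3·v = 5^3·(5, 1, 0) = 125·(5, 1, 0) = (625, 125, 0).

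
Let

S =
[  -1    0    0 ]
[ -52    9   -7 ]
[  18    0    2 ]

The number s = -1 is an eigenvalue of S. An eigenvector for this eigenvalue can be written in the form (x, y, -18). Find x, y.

We need (S + 1I)v = 0.
S + 1I = [[0, 0, 0], [-52, 10, -7], [18, 0, 3]].
Row 1: (0)·x + (0)·y + (0)·-18 = 0
Row 2: (-52)·x + (10)·y + (-7)·-18 = 0
Row 3: (18)·x + (0)·y + (3)·-18 = 0
Solving gives x = 3, y = 3.
Check: S·(3, 3, -18) = (-3, -3, 18) = -1·(3, 3, -18).

3, 3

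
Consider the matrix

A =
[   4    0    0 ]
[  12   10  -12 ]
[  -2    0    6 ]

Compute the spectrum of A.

Set up det(μI - A) = 0.
Expanding the 3×3 determinant: p(μ) = μ^3 - 20μ^2 + 124μ - 240.
Since p(10) = 0, μ = 10 is a root.
Dividing by (μ - 10) leaves μ^2 - 10μ + 24.
The quadratic factors as (μ - 4)·(μ - 6).
Eigenvalues: 4, 6, 10.

4, 6, 10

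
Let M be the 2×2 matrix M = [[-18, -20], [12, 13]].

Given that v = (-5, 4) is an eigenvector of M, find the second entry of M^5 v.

-128

First find the eigenvalue: Mv = (10, -8) = -2·(-5, 4), so λ = -2.
Then M^5 v = λ^5·v = (-2)^5·(-5, 4) = -32·(-5, 4) = (160, -128).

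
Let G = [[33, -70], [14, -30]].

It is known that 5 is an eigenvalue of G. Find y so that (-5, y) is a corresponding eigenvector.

-2

We need (G - 5I)v = 0.
G - 5I = [[28, -70], [14, -35]].
Row 1: (28)·-5 + (-70)·y = 0
Row 2: (14)·-5 + (-35)·y = 0
Solving gives y = -2.
Check: G·(-5, -2) = (-25, -10) = 5·(-5, -2).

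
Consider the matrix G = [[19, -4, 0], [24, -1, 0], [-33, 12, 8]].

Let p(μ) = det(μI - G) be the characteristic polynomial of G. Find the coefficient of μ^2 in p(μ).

-26

The coefficient of μ^2 of det(μI - G) is −trace(G).
trace(G) = (19) + (-1) + (8) = 26, so the coefficient is -26.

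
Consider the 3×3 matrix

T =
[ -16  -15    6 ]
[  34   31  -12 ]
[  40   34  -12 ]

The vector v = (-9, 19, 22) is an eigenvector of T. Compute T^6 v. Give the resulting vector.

(-9, 19, 22)

First find the eigenvalue: Tv = (-9, 19, 22) = 1·(-9, 19, 22), so λ = 1.
Then T^6 v = λ^6·v = 1^6·(-9, 19, 22) = 1·(-9, 19, 22) = (-9, 19, 22).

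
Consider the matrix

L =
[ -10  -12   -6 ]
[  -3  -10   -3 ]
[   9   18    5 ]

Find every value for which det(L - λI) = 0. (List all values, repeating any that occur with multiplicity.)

-7, -4, -4

Compute the characteristic polynomial p(μ) = det(μI - L).
Expanding the 3×3 determinant: p(μ) = μ^3 + 15μ^2 + 72μ + 112.
Try μ = -7: p(-7) = 0, so -7 is a root.
Dividing by (μ + 7) leaves μ^2 + 8μ + 16.
The quadratic factor is (μ + 4)^2.
Eigenvalues: -7, -4, -4.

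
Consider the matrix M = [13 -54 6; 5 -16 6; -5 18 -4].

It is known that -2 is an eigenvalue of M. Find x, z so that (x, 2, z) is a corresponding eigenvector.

We need (M + 2I)v = 0.
M + 2I = [[15, -54, 6], [5, -14, 6], [-5, 18, -2]].
Row 1: (15)·x + (-54)·2 + (6)·z = 0
Row 2: (5)·x + (-14)·2 + (6)·z = 0
Row 3: (-5)·x + (18)·2 + (-2)·z = 0
Solving gives x = 8, z = -2.
Check: M·(8, 2, -2) = (-16, -4, 4) = -2·(8, 2, -2).

8, -2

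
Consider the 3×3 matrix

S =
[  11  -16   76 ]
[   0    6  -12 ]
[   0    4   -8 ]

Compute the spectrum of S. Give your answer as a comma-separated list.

Compute the characteristic polynomial p(μ) = det(μI - S).
Expanding along the first row, p(μ) = μ^3 - 9μ^2 - 22μ.
Since p(-2) = 0, μ = -2 is a root.
Factor out (μ + 2): p(μ) = (μ + 2)·(μ^2 - 11μ).
The quadratic factors as μ·(μ - 11).
Eigenvalues: -2, 0, 11.

-2, 0, 11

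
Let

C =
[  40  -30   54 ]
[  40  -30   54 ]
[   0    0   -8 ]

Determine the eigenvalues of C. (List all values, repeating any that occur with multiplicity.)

-8, 0, 10

Compute the characteristic polynomial p(λ) = det(λI - C).
Expanding along the first row, p(λ) = λ^3 - 2λ^2 - 80λ.
Try λ = -8: p(-8) = 0, so -8 is a root.
Dividing by (λ + 8) leaves λ^2 - 10λ.
The quadratic factors as λ·(λ - 10).
Eigenvalues: -8, 0, 10.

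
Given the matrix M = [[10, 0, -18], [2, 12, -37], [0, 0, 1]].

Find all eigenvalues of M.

Set up det(rI - M) = 0.
Expanding along the first row, p(r) = r^3 - 23r^2 + 142r - 120.
Try r = 12: p(12) = 0, so 12 is a root.
Dividing by (r - 12) leaves r^2 - 11r + 10.
The quadratic factors as (r - 1)·(r - 10).
Eigenvalues: 1, 10, 12.

1, 10, 12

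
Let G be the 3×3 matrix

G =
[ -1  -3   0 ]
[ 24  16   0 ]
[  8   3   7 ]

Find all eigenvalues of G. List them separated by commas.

7, 7, 8

Set up det(sI - G) = 0.
Expanding along the first row, p(s) = s^3 - 22s^2 + 161s - 392.
Since p(8) = 0, s = 8 is a root.
Factor out (s - 8): p(s) = (s - 8)·(s^2 - 14s + 49).
The quadratic factor is (s - 7)^2.
Eigenvalues: 7, 7, 8.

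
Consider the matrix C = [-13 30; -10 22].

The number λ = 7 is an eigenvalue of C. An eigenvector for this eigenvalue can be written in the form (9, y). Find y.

6

We need (C - 7I)v = 0.
C - 7I = [[-20, 30], [-10, 15]].
Row 1: (-20)·9 + (30)·y = 0
Row 2: (-10)·9 + (15)·y = 0
Solving gives y = 6.
Check: C·(9, 6) = (63, 42) = 7·(9, 6).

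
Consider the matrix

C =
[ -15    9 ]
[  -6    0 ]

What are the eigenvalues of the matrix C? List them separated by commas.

-9, -6

det(C - sI) = (-15 - s)(0 - s) - (9)·(-6) = s^2 + 15s + 54.
This factors as (s + 9)·(s + 6) = 0.
Eigenvalues: -9, -6.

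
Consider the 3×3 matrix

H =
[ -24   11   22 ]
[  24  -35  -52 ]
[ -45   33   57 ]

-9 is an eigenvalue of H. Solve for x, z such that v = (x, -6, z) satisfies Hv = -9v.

We need (H + 9I)v = 0.
H + 9I = [[-15, 11, 22], [24, -26, -52], [-45, 33, 66]].
Row 1: (-15)·x + (11)·-6 + (22)·z = 0
Row 2: (24)·x + (-26)·-6 + (-52)·z = 0
Row 3: (-45)·x + (33)·-6 + (66)·z = 0
Solving gives x = 0, z = 3.
Check: H·(0, -6, 3) = (0, 54, -27) = -9·(0, -6, 3).

0, 3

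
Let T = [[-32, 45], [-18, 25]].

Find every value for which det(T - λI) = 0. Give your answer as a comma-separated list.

det(T - sI) = (-32 - s)(25 - s) - (45)·(-18) = s^2 + 7s + 10.
This factors as (s + 5)·(s + 2) = 0.
Eigenvalues: -5, -2.

-5, -2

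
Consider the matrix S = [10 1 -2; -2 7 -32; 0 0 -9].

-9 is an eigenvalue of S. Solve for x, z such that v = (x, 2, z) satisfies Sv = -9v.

0, 1

We need (S + 9I)v = 0.
S + 9I = [[19, 1, -2], [-2, 16, -32], [0, 0, 0]].
Row 1: (19)·x + (1)·2 + (-2)·z = 0
Row 2: (-2)·x + (16)·2 + (-32)·z = 0
Row 3: (0)·x + (0)·2 + (0)·z = 0
Solving gives x = 0, z = 1.
Check: S·(0, 2, 1) = (0, -18, -9) = -9·(0, 2, 1).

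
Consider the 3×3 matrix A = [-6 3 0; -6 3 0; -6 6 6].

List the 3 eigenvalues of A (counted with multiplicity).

Set up det(λI - A) = 0.
Expanding the 3×3 determinant: p(λ) = λ^3 - 3λ^2 - 18λ.
Rational-root test: λ = -3 gives p(-3) = 0.
Dividing by (λ + 3) leaves λ^2 - 6λ.
The quadratic factors as λ·(λ - 6).
Eigenvalues: -3, 0, 6.

-3, 0, 6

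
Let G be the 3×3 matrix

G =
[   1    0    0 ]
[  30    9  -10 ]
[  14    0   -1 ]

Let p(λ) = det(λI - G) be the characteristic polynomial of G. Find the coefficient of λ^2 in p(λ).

-9

The coefficient of λ^2 of det(λI - G) is −trace(G).
trace(G) = (1) + (9) + (-1) = 9, so the coefficient is -9.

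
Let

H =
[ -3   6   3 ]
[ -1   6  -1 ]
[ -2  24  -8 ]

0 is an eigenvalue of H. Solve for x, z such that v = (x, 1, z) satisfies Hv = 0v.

4, 2

We need (H)v = 0.
H = [[-3, 6, 3], [-1, 6, -1], [-2, 24, -8]].
Row 1: (-3)·x + (6)·1 + (3)·z = 0
Row 2: (-1)·x + (6)·1 + (-1)·z = 0
Row 3: (-2)·x + (24)·1 + (-8)·z = 0
Solving gives x = 4, z = 2.
Check: H·(4, 1, 2) = (0, 0, 0) = 0·(4, 1, 2).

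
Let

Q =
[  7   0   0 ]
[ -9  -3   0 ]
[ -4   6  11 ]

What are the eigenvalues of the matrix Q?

Q is lower triangular, so its eigenvalues are the diagonal entries.
Diagonal: 7, -3, 11.

-3, 7, 11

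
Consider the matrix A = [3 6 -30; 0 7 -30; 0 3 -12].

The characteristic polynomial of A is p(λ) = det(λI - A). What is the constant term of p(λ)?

p(λ) = λ^3 + 2λ^2 - 9λ - 18.
The constant term is -18.

-18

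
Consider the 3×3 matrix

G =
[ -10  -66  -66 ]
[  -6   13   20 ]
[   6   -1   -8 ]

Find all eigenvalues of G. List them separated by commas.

-10, -7, 12

Compute the characteristic polynomial p(λ) = det(λI - G).
Expanding the 3×3 determinant: p(λ) = λ^3 + 5λ^2 - 134λ - 840.
Try λ = 12: p(12) = 0, so 12 is a root.
Factor out (λ - 12): p(λ) = (λ - 12)·(λ^2 + 17λ + 70).
The quadratic factors as (λ + 10)·(λ + 7).
Eigenvalues: -10, -7, 12.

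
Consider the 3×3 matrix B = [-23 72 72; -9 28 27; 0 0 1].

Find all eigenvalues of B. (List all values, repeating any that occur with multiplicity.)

The characteristic polynomial is p(λ) = det(λI - B).
Cofactor expansion gives p(λ) = λ^3 - 6λ^2 + 9λ - 4.
Rational-root test: λ = 4 gives p(4) = 0.
Factor out (λ - 4): p(λ) = (λ - 4)·(λ^2 - 2λ + 1).
The quadratic factor is (λ - 1)^2.
Eigenvalues: 1, 1, 4.

1, 1, 4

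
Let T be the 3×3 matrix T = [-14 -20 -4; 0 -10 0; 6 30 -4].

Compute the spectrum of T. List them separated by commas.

-10, -10, -8

Set up det(μI - T) = 0.
Expanding along the first row, p(μ) = μ^3 + 28μ^2 + 260μ + 800.
Since p(-8) = 0, μ = -8 is a root.
Factor out (μ + 8): p(μ) = (μ + 8)·(μ^2 + 20μ + 100).
The quadratic factor is (μ + 10)^2.
Eigenvalues: -10, -10, -8.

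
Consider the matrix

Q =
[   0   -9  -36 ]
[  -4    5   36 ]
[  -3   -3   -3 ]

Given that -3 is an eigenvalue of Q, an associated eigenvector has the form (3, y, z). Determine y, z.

We need (Q + 3I)v = 0.
Q + 3I = [[3, -9, -36], [-4, 8, 36], [-3, -3, 0]].
Row 1: (3)·3 + (-9)·y + (-36)·z = 0
Row 2: (-4)·3 + (8)·y + (36)·z = 0
Row 3: (-3)·3 + (-3)·y + (0)·z = 0
Solving gives y = -3, z = 1.
Check: Q·(3, -3, 1) = (-9, 9, -3) = -3·(3, -3, 1).

-3, 1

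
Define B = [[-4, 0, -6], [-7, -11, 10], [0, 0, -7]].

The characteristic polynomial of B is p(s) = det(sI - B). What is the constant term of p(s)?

p(s) = s^3 + 22s^2 + 149s + 308.
The constant term is 308.

308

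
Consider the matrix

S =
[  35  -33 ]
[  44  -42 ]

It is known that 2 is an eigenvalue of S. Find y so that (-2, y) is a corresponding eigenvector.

We need (S - 2I)v = 0.
S - 2I = [[33, -33], [44, -44]].
Row 1: (33)·-2 + (-33)·y = 0
Row 2: (44)·-2 + (-44)·y = 0
Solving gives y = -2.
Check: S·(-2, -2) = (-4, -4) = 2·(-2, -2).

-2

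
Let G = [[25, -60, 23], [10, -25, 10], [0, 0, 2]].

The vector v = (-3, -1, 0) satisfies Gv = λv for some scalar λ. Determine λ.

5

Compute Gv: G·(-3, -1, 0) = (-15, -5, 0).
Since Gv = λv, compare component 1: -15 = λ·-3, so λ = 5.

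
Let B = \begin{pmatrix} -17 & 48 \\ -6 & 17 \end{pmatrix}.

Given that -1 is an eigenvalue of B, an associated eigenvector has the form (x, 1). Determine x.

3

We need (B + 1I)v = 0.
B + 1I = [[-16, 48], [-6, 18]].
Row 1: (-16)·x + (48)·1 = 0
Row 2: (-6)·x + (18)·1 = 0
Solving gives x = 3.
Check: B·(3, 1) = (-3, -1) = -1·(3, 1).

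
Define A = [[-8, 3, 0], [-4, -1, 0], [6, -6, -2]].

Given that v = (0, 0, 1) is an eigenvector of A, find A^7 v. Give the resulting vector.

(0, 0, -128)

First find the eigenvalue: Av = (0, 0, -2) = -2·(0, 0, 1), so λ = -2.
Then A^7 v = λ^7·v = (-2)^7·(0, 0, 1) = -128·(0, 0, 1) = (0, 0, -128).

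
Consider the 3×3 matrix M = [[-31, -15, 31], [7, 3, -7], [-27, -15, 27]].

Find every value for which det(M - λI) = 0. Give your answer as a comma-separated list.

The characteristic polynomial is p(lambda) = det(lambda·I - M).
Cofactor expansion gives p(lambda) = lambda^3 + lambda^2 - 12·lambda.
Try lambda = 0: p(0) = 0, so 0 is a root.
Dividing by lambda leaves lambda^2 + lambda - 12.
The quadratic factors as (lambda + 4)·(lambda - 3).
Eigenvalues: -4, 0, 3.

-4, 0, 3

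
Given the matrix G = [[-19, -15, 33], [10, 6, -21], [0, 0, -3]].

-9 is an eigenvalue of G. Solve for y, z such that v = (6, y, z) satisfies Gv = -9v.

We need (G + 9I)v = 0.
G + 9I = [[-10, -15, 33], [10, 15, -21], [0, 0, 6]].
Row 1: (-10)·6 + (-15)·y + (33)·z = 0
Row 2: (10)·6 + (15)·y + (-21)·z = 0
Row 3: (0)·6 + (0)·y + (6)·z = 0
Solving gives y = -4, z = 0.
Check: G·(6, -4, 0) = (-54, 36, 0) = -9·(6, -4, 0).

-4, 0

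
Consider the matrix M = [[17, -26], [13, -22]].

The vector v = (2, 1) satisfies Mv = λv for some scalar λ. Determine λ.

Compute Mv: M·(2, 1) = (8, 4).
Since Mv = λv, compare component 1: 8 = λ·2, so λ = 4.

4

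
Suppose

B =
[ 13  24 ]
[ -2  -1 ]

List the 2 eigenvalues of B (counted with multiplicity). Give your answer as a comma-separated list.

5, 7

det(B - sI) = (13 - s)(-1 - s) - (24)·(-2) = s^2 - 12s + 35.
This factors as (s - 5)·(s - 7) = 0.
Eigenvalues: 5, 7.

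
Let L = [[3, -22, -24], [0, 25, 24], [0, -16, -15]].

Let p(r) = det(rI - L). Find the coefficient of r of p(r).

39

p(r) = r^3 - 13r^2 + 39r - 27.
The coefficient of r is 39.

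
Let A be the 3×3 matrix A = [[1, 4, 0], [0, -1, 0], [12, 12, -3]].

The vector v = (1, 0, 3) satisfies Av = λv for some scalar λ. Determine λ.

Compute Av: A·(1, 0, 3) = (1, 0, 3).
Since Av = λv, compare component 1: 1 = λ·1, so λ = 1.

1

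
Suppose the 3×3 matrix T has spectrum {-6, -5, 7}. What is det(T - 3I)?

If T has eigenvalues -6, -5, 7, then T - 3I has eigenvalues -9, -8, 4.
det(T - 3I) = (-9) · (-8) · (4) = 288.

288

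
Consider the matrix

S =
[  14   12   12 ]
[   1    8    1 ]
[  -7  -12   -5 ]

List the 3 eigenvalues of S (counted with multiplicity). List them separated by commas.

Compute the characteristic polynomial p(s) = det(sI - S).
Expanding along the first row, p(s) = s^3 - 17s^2 + 86s - 112.
Rational-root test: s = 8 gives p(8) = 0.
Factor out (s - 8): p(s) = (s - 8)·(s^2 - 9s + 14).
The quadratic factors as (s - 2)·(s - 7).
Eigenvalues: 2, 7, 8.

2, 7, 8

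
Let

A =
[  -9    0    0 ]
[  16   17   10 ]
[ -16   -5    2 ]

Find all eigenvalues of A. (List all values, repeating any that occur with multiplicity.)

Compute the characteristic polynomial p(s) = det(sI - A).
Cofactor expansion gives p(s) = s^3 - 10s^2 - 87s + 756.
Try s = 7: p(7) = 0, so 7 is a root.
Dividing by (s - 7) leaves s^2 - 3s - 108.
The quadratic factors as (s + 9)·(s - 12).
Eigenvalues: -9, 7, 12.

-9, 7, 12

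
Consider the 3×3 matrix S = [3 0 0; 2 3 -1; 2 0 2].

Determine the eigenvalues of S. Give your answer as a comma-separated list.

2, 3, 3

Set up det(λI - S) = 0.
Expanding the 3×3 determinant: p(λ) = λ^3 - 8λ^2 + 21λ - 18.
Since p(2) = 0, λ = 2 is a root.
Dividing by (λ - 2) leaves λ^2 - 6λ + 9.
The quadratic factor is (λ - 3)^2.
Eigenvalues: 2, 3, 3.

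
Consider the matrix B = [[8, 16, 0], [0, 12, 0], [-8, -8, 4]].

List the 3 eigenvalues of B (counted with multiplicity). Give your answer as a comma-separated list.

4, 8, 12

Compute the characteristic polynomial p(λ) = det(λI - B).
Expanding along the first row, p(λ) = λ^3 - 24λ^2 + 176λ - 384.
Try λ = 8: p(8) = 0, so 8 is a root.
Dividing by (λ - 8) leaves λ^2 - 16λ + 48.
The quadratic factors as (λ - 4)·(λ - 12).
Eigenvalues: 4, 8, 12.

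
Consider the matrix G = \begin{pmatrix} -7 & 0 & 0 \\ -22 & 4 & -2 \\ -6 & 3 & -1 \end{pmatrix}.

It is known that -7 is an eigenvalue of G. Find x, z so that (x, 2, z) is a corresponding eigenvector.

1, 0

We need (G + 7I)v = 0.
G + 7I = [[0, 0, 0], [-22, 11, -2], [-6, 3, 6]].
Row 1: (0)·x + (0)·2 + (0)·z = 0
Row 2: (-22)·x + (11)·2 + (-2)·z = 0
Row 3: (-6)·x + (3)·2 + (6)·z = 0
Solving gives x = 1, z = 0.
Check: G·(1, 2, 0) = (-7, -14, 0) = -7·(1, 2, 0).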